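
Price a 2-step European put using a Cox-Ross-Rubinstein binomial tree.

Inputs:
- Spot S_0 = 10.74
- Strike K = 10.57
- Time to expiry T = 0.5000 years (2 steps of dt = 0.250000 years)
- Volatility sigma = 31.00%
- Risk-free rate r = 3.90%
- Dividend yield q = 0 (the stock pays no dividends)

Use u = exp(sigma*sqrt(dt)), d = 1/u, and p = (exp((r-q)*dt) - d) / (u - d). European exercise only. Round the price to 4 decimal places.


Answer: Price = V(0,0) = 0.6793

Derivation:
dt = T/N = 0.250000
u = exp(sigma*sqrt(dt)) = 1.167658; d = 1/u = 0.856415
p = (exp((r-q)*dt) - d) / (u - d) = 0.492807
Discount per step: exp(-r*dt) = 0.990297
Stock lattice S(k, i) with i counting down-moves:
  k=0: S(0,0) = 10.7400
  k=1: S(1,0) = 12.5406; S(1,1) = 9.1979
  k=2: S(2,0) = 14.6432; S(2,1) = 10.7400; S(2,2) = 7.8772
Terminal payoffs V(N, i) = max(K - S_T, 0):
  V(2,0) = 0.000000; V(2,1) = 0.000000; V(2,2) = 2.692780
Backward induction: V(k, i) = exp(-r*dt) * [p * V(k+1, i) + (1-p) * V(k+1, i+1)].
  V(1,0) = exp(-r*dt) * [p*0.000000 + (1-p)*0.000000] = 0.000000
  V(1,1) = exp(-r*dt) * [p*0.000000 + (1-p)*2.692780] = 1.352509
  V(0,0) = exp(-r*dt) * [p*0.000000 + (1-p)*1.352509] = 0.679328


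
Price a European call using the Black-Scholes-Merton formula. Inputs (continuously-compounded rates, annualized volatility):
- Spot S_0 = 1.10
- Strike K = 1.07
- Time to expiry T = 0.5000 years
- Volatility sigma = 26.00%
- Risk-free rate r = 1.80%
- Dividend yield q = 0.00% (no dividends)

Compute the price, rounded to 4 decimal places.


Answer: Price = 0.1005

Derivation:
d1 = (ln(S/K) + (r - q + 0.5*sigma^2) * T) / (sigma * sqrt(T)) = 0.29128193
d2 = d1 - sigma * sqrt(T) = 0.10743417
exp(-rT) = 0.99104038; exp(-qT) = 1.00000000
C = S_0 * exp(-qT) * N(d1) - K * exp(-rT) * N(d2)
N(d1) = 0.61458215; N(d2) = 0.54277773
C = 1.1000 * 1.00000000 * 0.61458215 - 1.0700 * 0.99104038 * 0.54277773 = 0.1005


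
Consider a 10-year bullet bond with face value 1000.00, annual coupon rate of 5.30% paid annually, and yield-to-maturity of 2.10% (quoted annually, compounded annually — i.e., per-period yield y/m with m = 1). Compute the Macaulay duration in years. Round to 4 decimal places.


Coupon per period c = face * coupon_rate / m = 53.000000
Periods per year m = 1; per-period yield y/m = 0.021000
Number of cashflows N = 10
Cashflows (t years, CF_t, discount factor 1/(1+y/m)^(m*t), PV):
  t = 1.0000: CF_t = 53.000000, DF = 0.979432, PV = 51.909892
  t = 2.0000: CF_t = 53.000000, DF = 0.959287, PV = 50.842206
  t = 3.0000: CF_t = 53.000000, DF = 0.939556, PV = 49.796480
  t = 4.0000: CF_t = 53.000000, DF = 0.920231, PV = 48.772262
  t = 5.0000: CF_t = 53.000000, DF = 0.901304, PV = 47.769111
  t = 6.0000: CF_t = 53.000000, DF = 0.882766, PV = 46.786593
  t = 7.0000: CF_t = 53.000000, DF = 0.864609, PV = 45.824283
  t = 8.0000: CF_t = 53.000000, DF = 0.846826, PV = 44.881766
  t = 9.0000: CF_t = 53.000000, DF = 0.829408, PV = 43.958634
  t = 10.0000: CF_t = 1053.000000, DF = 0.812349, PV = 855.403357
Price P = sum_t PV_t = 1285.944583
Macaulay numerator sum_t t * PV_t:
  t * PV_t at t = 1.0000: 51.909892
  t * PV_t at t = 2.0000: 101.684412
  t * PV_t at t = 3.0000: 149.389440
  t * PV_t at t = 4.0000: 195.089049
  t * PV_t at t = 5.0000: 238.845555
  t * PV_t at t = 6.0000: 280.719555
  t * PV_t at t = 7.0000: 320.769978
  t * PV_t at t = 8.0000: 359.054125
  t * PV_t at t = 9.0000: 395.627708
  t * PV_t at t = 10.0000: 8554.033570
Macaulay duration D = (sum_t t * PV_t) / P = 10647.123285 / 1285.944583 = 8.279613

Answer: Macaulay duration = 8.2796 years


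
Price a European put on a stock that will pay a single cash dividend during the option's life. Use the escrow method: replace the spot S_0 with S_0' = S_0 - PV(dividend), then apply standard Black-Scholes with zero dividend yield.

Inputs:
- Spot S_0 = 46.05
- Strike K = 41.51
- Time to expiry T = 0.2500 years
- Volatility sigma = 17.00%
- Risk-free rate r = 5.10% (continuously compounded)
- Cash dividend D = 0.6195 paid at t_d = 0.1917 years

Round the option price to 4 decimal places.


Answer: Price = 0.2001

Derivation:
PV(D) = D * exp(-r * t_d) = 0.6195 * 0.99027094 = 0.61347285
S_0' = S_0 - PV(D) = 46.0500 - 0.61347285 = 45.43652715
d1 = (ln(S_0'/K) + (r + sigma^2/2)*T) / (sigma*sqrt(T)) = 1.25581744
d2 = d1 - sigma*sqrt(T) = 1.17081744
exp(-rT) = 0.98733094
N(-d1) = 0.10459108; N(-d2) = 0.12083608
P = K * exp(-rT) * N(-d2) - S_0' * N(-d1) = 41.5100 * 0.98733094 * 0.12083608 - 45.43652715 * 0.10459108 = 0.2001


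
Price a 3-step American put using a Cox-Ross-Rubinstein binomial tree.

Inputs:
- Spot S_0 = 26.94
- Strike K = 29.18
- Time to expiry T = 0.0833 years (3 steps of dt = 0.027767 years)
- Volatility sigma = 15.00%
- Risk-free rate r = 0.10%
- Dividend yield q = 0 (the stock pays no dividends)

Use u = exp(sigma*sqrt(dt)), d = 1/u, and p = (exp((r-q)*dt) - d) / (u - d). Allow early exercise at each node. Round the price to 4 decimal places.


dt = T/N = 0.027767
u = exp(sigma*sqrt(dt)) = 1.025310; d = 1/u = 0.975315
p = (exp((r-q)*dt) - d) / (u - d) = 0.494307
Discount per step: exp(-r*dt) = 0.999972
Stock lattice S(k, i) with i counting down-moves:
  k=0: S(0,0) = 26.9400
  k=1: S(1,0) = 27.6219; S(1,1) = 26.2750
  k=2: S(2,0) = 28.3210; S(2,1) = 26.9400; S(2,2) = 25.6264
  k=3: S(3,0) = 29.0378; S(3,1) = 27.6219; S(3,2) = 26.2750; S(3,3) = 24.9938
Terminal payoffs V(N, i) = max(K - S_T, 0):
  V(3,0) = 0.142237; V(3,1) = 1.558149; V(3,2) = 2.905020; V(3,3) = 4.186216
Backward induction: V(k, i) = exp(-r*dt) * [p * V(k+1, i) + (1-p) * V(k+1, i+1)]; then take max(V_cont, immediate exercise) for American.
  V(2,0) = exp(-r*dt) * [p*0.142237 + (1-p)*1.558149] = 0.858230; exercise = 0.859040; V(2,0) = max -> 0.859040
  V(2,1) = exp(-r*dt) * [p*1.558149 + (1-p)*2.905020] = 2.239190; exercise = 2.240000; V(2,1) = max -> 2.240000
  V(2,2) = exp(-r*dt) * [p*2.905020 + (1-p)*4.186216] = 3.552813; exercise = 3.553623; V(2,2) = max -> 3.553623
  V(1,0) = exp(-r*dt) * [p*0.859040 + (1-p)*2.240000] = 1.557339; exercise = 1.558149; V(1,0) = max -> 1.558149
  V(1,1) = exp(-r*dt) * [p*2.240000 + (1-p)*3.553623] = 2.904209; exercise = 2.905020; V(1,1) = max -> 2.905020
  V(0,0) = exp(-r*dt) * [p*1.558149 + (1-p)*2.905020] = 2.239190; exercise = 2.240000; V(0,0) = max -> 2.240000

Answer: Price = V(0,0) = 2.2400


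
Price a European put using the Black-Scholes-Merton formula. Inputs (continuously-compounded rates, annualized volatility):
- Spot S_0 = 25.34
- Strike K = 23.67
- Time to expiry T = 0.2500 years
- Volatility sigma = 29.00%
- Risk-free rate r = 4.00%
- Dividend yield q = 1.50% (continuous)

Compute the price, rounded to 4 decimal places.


d1 = (ln(S/K) + (r - q + 0.5*sigma^2) * T) / (sigma * sqrt(T)) = 0.58578104
d2 = d1 - sigma * sqrt(T) = 0.44078104
exp(-rT) = 0.99004983; exp(-qT) = 0.99625702
P = K * exp(-rT) * N(-d2) - S_0 * exp(-qT) * N(-d1)
N(-d1) = 0.27901133; N(-d2) = 0.32968576
P = 23.6700 * 0.99004983 * 0.32968576 - 25.3400 * 0.99625702 * 0.27901133 = 0.6823

Answer: Price = 0.6823


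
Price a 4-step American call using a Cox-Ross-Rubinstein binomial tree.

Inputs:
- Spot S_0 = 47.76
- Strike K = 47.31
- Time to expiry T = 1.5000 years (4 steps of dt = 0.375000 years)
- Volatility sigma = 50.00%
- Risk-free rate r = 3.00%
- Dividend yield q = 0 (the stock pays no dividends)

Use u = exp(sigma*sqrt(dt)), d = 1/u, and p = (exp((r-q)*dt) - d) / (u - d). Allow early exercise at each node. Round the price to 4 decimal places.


Answer: Price = V(0,0) = 11.8965

Derivation:
dt = T/N = 0.375000
u = exp(sigma*sqrt(dt)) = 1.358235; d = 1/u = 0.736250
p = (exp((r-q)*dt) - d) / (u - d) = 0.442235
Discount per step: exp(-r*dt) = 0.988813
Stock lattice S(k, i) with i counting down-moves:
  k=0: S(0,0) = 47.7600
  k=1: S(1,0) = 64.8693; S(1,1) = 35.1633
  k=2: S(2,0) = 88.1078; S(2,1) = 47.7600; S(2,2) = 25.8889
  k=3: S(3,0) = 119.6711; S(3,1) = 64.8693; S(3,2) = 35.1633; S(3,3) = 19.0607
  k=4: S(4,0) = 162.5415; S(4,1) = 88.1078; S(4,2) = 47.7600; S(4,3) = 25.8889; S(4,4) = 14.0334
Terminal payoffs V(N, i) = max(S_T - K, 0):
  V(4,0) = 115.231498; V(4,1) = 40.797786; V(4,2) = 0.450000; V(4,3) = 0.000000; V(4,4) = 0.000000
Backward induction: V(k, i) = exp(-r*dt) * [p * V(k+1, i) + (1-p) * V(k+1, i+1)]; then take max(V_cont, immediate exercise) for American.
  V(3,0) = exp(-r*dt) * [p*115.231498 + (1-p)*40.797786] = 72.890352; exercise = 72.361097; V(3,0) = max -> 72.890352
  V(3,1) = exp(-r*dt) * [p*40.797786 + (1-p)*0.450000] = 18.088569; exercise = 17.559314; V(3,1) = max -> 18.088569
  V(3,2) = exp(-r*dt) * [p*0.450000 + (1-p)*0.000000] = 0.196780; exercise = 0.000000; V(3,2) = max -> 0.196780
  V(3,3) = exp(-r*dt) * [p*0.000000 + (1-p)*0.000000] = 0.000000; exercise = 0.000000; V(3,3) = max -> 0.000000
  V(2,0) = exp(-r*dt) * [p*72.890352 + (1-p)*18.088569] = 41.850375; exercise = 40.797786; V(2,0) = max -> 41.850375
  V(2,1) = exp(-r*dt) * [p*18.088569 + (1-p)*0.196780] = 8.018443; exercise = 0.450000; V(2,1) = max -> 8.018443
  V(2,2) = exp(-r*dt) * [p*0.196780 + (1-p)*0.000000] = 0.086049; exercise = 0.000000; V(2,2) = max -> 0.086049
  V(1,0) = exp(-r*dt) * [p*41.850375 + (1-p)*8.018443] = 22.723039; exercise = 17.559314; V(1,0) = max -> 22.723039
  V(1,1) = exp(-r*dt) * [p*8.018443 + (1-p)*0.086049] = 3.553827; exercise = 0.000000; V(1,1) = max -> 3.553827
  V(0,0) = exp(-r*dt) * [p*22.723039 + (1-p)*3.553827] = 11.896537; exercise = 0.450000; V(0,0) = max -> 11.896537


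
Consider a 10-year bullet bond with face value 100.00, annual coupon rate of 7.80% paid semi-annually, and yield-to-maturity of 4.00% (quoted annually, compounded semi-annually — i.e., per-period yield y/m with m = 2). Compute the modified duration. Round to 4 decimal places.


Answer: Modified duration = 7.3815

Derivation:
Coupon per period c = face * coupon_rate / m = 3.900000
Periods per year m = 2; per-period yield y/m = 0.020000
Number of cashflows N = 20
Cashflows (t years, CF_t, discount factor 1/(1+y/m)^(m*t), PV):
  t = 0.5000: CF_t = 3.900000, DF = 0.980392, PV = 3.823529
  t = 1.0000: CF_t = 3.900000, DF = 0.961169, PV = 3.748558
  t = 1.5000: CF_t = 3.900000, DF = 0.942322, PV = 3.675057
  t = 2.0000: CF_t = 3.900000, DF = 0.923845, PV = 3.602997
  t = 2.5000: CF_t = 3.900000, DF = 0.905731, PV = 3.532350
  t = 3.0000: CF_t = 3.900000, DF = 0.887971, PV = 3.463088
  t = 3.5000: CF_t = 3.900000, DF = 0.870560, PV = 3.395185
  t = 4.0000: CF_t = 3.900000, DF = 0.853490, PV = 3.328612
  t = 4.5000: CF_t = 3.900000, DF = 0.836755, PV = 3.263346
  t = 5.0000: CF_t = 3.900000, DF = 0.820348, PV = 3.199358
  t = 5.5000: CF_t = 3.900000, DF = 0.804263, PV = 3.136626
  t = 6.0000: CF_t = 3.900000, DF = 0.788493, PV = 3.075123
  t = 6.5000: CF_t = 3.900000, DF = 0.773033, PV = 3.014827
  t = 7.0000: CF_t = 3.900000, DF = 0.757875, PV = 2.955713
  t = 7.5000: CF_t = 3.900000, DF = 0.743015, PV = 2.897757
  t = 8.0000: CF_t = 3.900000, DF = 0.728446, PV = 2.840939
  t = 8.5000: CF_t = 3.900000, DF = 0.714163, PV = 2.785234
  t = 9.0000: CF_t = 3.900000, DF = 0.700159, PV = 2.730622
  t = 9.5000: CF_t = 3.900000, DF = 0.686431, PV = 2.677080
  t = 10.0000: CF_t = 103.900000, DF = 0.672971, PV = 69.921722
Price P = sum_t PV_t = 131.067723
First compute Macaulay numerator sum_t t * PV_t:
  t * PV_t at t = 0.5000: 1.911765
  t * PV_t at t = 1.0000: 3.748558
  t * PV_t at t = 1.5000: 5.512586
  t * PV_t at t = 2.0000: 7.205994
  t * PV_t at t = 2.5000: 8.830875
  t * PV_t at t = 3.0000: 10.389265
  t * PV_t at t = 3.5000: 11.883146
  t * PV_t at t = 4.0000: 13.314450
  t * PV_t at t = 4.5000: 14.685055
  t * PV_t at t = 5.0000: 15.996792
  t * PV_t at t = 5.5000: 17.251442
  t * PV_t at t = 6.0000: 18.450740
  t * PV_t at t = 6.5000: 19.596375
  t * PV_t at t = 7.0000: 20.689988
  t * PV_t at t = 7.5000: 21.733181
  t * PV_t at t = 8.0000: 22.727509
  t * PV_t at t = 8.5000: 23.674489
  t * PV_t at t = 9.0000: 24.575594
  t * PV_t at t = 9.5000: 25.432260
  t * PV_t at t = 10.0000: 699.217215
Macaulay duration D = 986.827280 / 131.067723 = 7.529140
Modified duration = D / (1 + y/m) = 7.529140 / (1 + 0.020000) = 7.381510


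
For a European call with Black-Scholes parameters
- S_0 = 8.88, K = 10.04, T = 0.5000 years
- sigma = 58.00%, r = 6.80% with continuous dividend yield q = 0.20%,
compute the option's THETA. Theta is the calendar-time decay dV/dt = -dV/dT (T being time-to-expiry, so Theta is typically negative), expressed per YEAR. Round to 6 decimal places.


d1 = -0.0138387070; d2 = -0.4239606401
phi(d1) = 0.3989040815; exp(-qT) = 0.9990004998; exp(-rT) = 0.9665715046
Theta = -S*exp(-qT)*phi(d1)*sigma/(2*sqrt(T)) - r*K*exp(-rT)*N(d2) + q*S*exp(-qT)*N(d1)
N(d1) = 0.4944793309; N(d2) = 0.3357972592; sqrt(T) = 0.7071067812
Term 1 = -8.8800 * 0.9990004998 * 0.3989040815 * 0.5800 / (2 * 0.7071067812) = -1.4513098638
Term 2 = -0.0680 * 10.0400 * 0.9665715046 * 0.3357972592 = -0.2215918382
Term 3 = 0.0020 * 8.8800 * 0.9990004998 * 0.4944793309 = 0.0087731754
Theta = -1.4513098638 + (-0.2215918382) + (0.0087731754) = -1.664129

Answer: Theta = -1.664129


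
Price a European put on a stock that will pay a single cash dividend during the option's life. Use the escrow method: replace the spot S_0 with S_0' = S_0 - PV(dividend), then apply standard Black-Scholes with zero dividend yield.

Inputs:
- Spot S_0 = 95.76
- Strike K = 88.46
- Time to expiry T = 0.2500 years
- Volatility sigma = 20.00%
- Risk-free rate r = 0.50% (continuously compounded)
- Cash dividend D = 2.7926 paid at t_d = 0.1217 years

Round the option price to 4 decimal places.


Answer: Price = 1.7646

Derivation:
PV(D) = D * exp(-r * t_d) = 2.7926 * 0.99939169 = 2.79090122
S_0' = S_0 - PV(D) = 95.7600 - 2.79090122 = 92.96909878
d1 = (ln(S_0'/K) + (r + sigma^2/2)*T) / (sigma*sqrt(T)) = 0.55966694
d2 = d1 - sigma*sqrt(T) = 0.45966694
exp(-rT) = 0.99875078
N(-d1) = 0.28785332; N(-d2) = 0.32287765
P = K * exp(-rT) * N(-d2) - S_0' * N(-d1) = 88.4600 * 0.99875078 * 0.32287765 - 92.96909878 * 0.28785332 = 1.7646


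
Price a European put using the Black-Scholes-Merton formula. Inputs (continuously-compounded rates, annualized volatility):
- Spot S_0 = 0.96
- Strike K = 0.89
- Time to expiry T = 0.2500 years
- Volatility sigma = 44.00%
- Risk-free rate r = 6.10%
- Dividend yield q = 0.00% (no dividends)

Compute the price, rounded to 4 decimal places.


Answer: Price = 0.0454

Derivation:
d1 = (ln(S/K) + (r - q + 0.5*sigma^2) * T) / (sigma * sqrt(T)) = 0.52346283
d2 = d1 - sigma * sqrt(T) = 0.30346283
exp(-rT) = 0.98486569; exp(-qT) = 1.00000000
P = K * exp(-rT) * N(-d2) - S_0 * exp(-qT) * N(-d1)
N(-d1) = 0.30032611; N(-d2) = 0.38076859
P = 0.8900 * 0.98486569 * 0.38076859 - 0.9600 * 1.00000000 * 0.30032611 = 0.0454


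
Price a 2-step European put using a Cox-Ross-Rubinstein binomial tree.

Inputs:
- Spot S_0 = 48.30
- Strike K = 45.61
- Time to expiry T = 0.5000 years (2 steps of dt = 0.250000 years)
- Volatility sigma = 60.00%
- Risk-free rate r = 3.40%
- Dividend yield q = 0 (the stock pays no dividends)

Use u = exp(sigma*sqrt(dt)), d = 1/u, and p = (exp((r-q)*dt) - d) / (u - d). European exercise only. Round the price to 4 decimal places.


Answer: Price = V(0,0) = 5.8985

Derivation:
dt = T/N = 0.250000
u = exp(sigma*sqrt(dt)) = 1.349859; d = 1/u = 0.740818
p = (exp((r-q)*dt) - d) / (u - d) = 0.439573
Discount per step: exp(-r*dt) = 0.991536
Stock lattice S(k, i) with i counting down-moves:
  k=0: S(0,0) = 48.3000
  k=1: S(1,0) = 65.1982; S(1,1) = 35.7815
  k=2: S(2,0) = 88.0083; S(2,1) = 48.3000; S(2,2) = 26.5076
Terminal payoffs V(N, i) = max(K - S_T, 0):
  V(2,0) = 0.000000; V(2,1) = 0.000000; V(2,2) = 19.102398
Backward induction: V(k, i) = exp(-r*dt) * [p * V(k+1, i) + (1-p) * V(k+1, i+1)].
  V(1,0) = exp(-r*dt) * [p*0.000000 + (1-p)*0.000000] = 0.000000
  V(1,1) = exp(-r*dt) * [p*0.000000 + (1-p)*19.102398] = 10.614882
  V(0,0) = exp(-r*dt) * [p*0.000000 + (1-p)*10.614882] = 5.898512


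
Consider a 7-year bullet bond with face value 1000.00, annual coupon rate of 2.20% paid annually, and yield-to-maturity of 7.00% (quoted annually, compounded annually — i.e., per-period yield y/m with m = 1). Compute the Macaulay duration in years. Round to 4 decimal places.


Answer: Macaulay duration = 6.4771 years

Derivation:
Coupon per period c = face * coupon_rate / m = 22.000000
Periods per year m = 1; per-period yield y/m = 0.070000
Number of cashflows N = 7
Cashflows (t years, CF_t, discount factor 1/(1+y/m)^(m*t), PV):
  t = 1.0000: CF_t = 22.000000, DF = 0.934579, PV = 20.560748
  t = 2.0000: CF_t = 22.000000, DF = 0.873439, PV = 19.215652
  t = 3.0000: CF_t = 22.000000, DF = 0.816298, PV = 17.958553
  t = 4.0000: CF_t = 22.000000, DF = 0.762895, PV = 16.783695
  t = 5.0000: CF_t = 22.000000, DF = 0.712986, PV = 15.685696
  t = 6.0000: CF_t = 22.000000, DF = 0.666342, PV = 14.659529
  t = 7.0000: CF_t = 1022.000000, DF = 0.622750, PV = 636.450236
Price P = sum_t PV_t = 741.314109
Macaulay numerator sum_t t * PV_t:
  t * PV_t at t = 1.0000: 20.560748
  t * PV_t at t = 2.0000: 38.431304
  t * PV_t at t = 3.0000: 53.875660
  t * PV_t at t = 4.0000: 67.134779
  t * PV_t at t = 5.0000: 78.428480
  t * PV_t at t = 6.0000: 87.957174
  t * PV_t at t = 7.0000: 4455.151653
Macaulay duration D = (sum_t t * PV_t) / P = 4801.539797 / 741.314109 = 6.477065


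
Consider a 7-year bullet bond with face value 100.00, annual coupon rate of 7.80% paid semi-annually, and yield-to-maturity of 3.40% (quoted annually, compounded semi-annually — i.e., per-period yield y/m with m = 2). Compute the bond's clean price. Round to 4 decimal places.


Answer: Price = 127.2048

Derivation:
Coupon per period c = face * coupon_rate / m = 3.900000
Periods per year m = 2; per-period yield y/m = 0.017000
Number of cashflows N = 14
Cashflows (t years, CF_t, discount factor 1/(1+y/m)^(m*t), PV):
  t = 0.5000: CF_t = 3.900000, DF = 0.983284, PV = 3.834808
  t = 1.0000: CF_t = 3.900000, DF = 0.966848, PV = 3.770706
  t = 1.5000: CF_t = 3.900000, DF = 0.950686, PV = 3.707676
  t = 2.0000: CF_t = 3.900000, DF = 0.934795, PV = 3.645699
  t = 2.5000: CF_t = 3.900000, DF = 0.919169, PV = 3.584758
  t = 3.0000: CF_t = 3.900000, DF = 0.903804, PV = 3.524836
  t = 3.5000: CF_t = 3.900000, DF = 0.888696, PV = 3.465915
  t = 4.0000: CF_t = 3.900000, DF = 0.873841, PV = 3.407980
  t = 4.5000: CF_t = 3.900000, DF = 0.859234, PV = 3.351012
  t = 5.0000: CF_t = 3.900000, DF = 0.844871, PV = 3.294997
  t = 5.5000: CF_t = 3.900000, DF = 0.830748, PV = 3.239919
  t = 6.0000: CF_t = 3.900000, DF = 0.816862, PV = 3.185761
  t = 6.5000: CF_t = 3.900000, DF = 0.803207, PV = 3.132508
  t = 7.0000: CF_t = 103.900000, DF = 0.789781, PV = 82.058242
Price P = sum_t PV_t = 127.204817


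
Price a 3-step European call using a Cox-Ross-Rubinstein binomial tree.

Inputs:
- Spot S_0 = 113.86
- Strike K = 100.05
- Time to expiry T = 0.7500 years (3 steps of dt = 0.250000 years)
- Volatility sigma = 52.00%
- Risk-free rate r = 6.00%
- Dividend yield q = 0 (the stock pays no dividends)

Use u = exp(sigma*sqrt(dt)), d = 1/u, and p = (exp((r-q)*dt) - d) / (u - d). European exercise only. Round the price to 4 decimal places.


dt = T/N = 0.250000
u = exp(sigma*sqrt(dt)) = 1.296930; d = 1/u = 0.771052
p = (exp((r-q)*dt) - d) / (u - d) = 0.464102
Discount per step: exp(-r*dt) = 0.985112
Stock lattice S(k, i) with i counting down-moves:
  k=0: S(0,0) = 113.8600
  k=1: S(1,0) = 147.6685; S(1,1) = 87.7919
  k=2: S(2,0) = 191.5157; S(2,1) = 113.8600; S(2,2) = 67.6921
  k=3: S(3,0) = 248.3824; S(3,1) = 147.6685; S(3,2) = 87.7919; S(3,3) = 52.1941
Terminal payoffs V(N, i) = max(S_T - K, 0):
  V(3,0) = 148.332432; V(3,1) = 47.618460; V(3,2) = 0.000000; V(3,3) = 0.000000
Backward induction: V(k, i) = exp(-r*dt) * [p * V(k+1, i) + (1-p) * V(k+1, i+1)].
  V(2,0) = exp(-r*dt) * [p*148.332432 + (1-p)*47.618460] = 92.955219
  V(2,1) = exp(-r*dt) * [p*47.618460 + (1-p)*0.000000] = 21.770818
  V(2,2) = exp(-r*dt) * [p*0.000000 + (1-p)*0.000000] = 0.000000
  V(1,0) = exp(-r*dt) * [p*92.955219 + (1-p)*21.770818] = 53.991690
  V(1,1) = exp(-r*dt) * [p*21.770818 + (1-p)*0.000000] = 9.953462
  V(0,0) = exp(-r*dt) * [p*53.991690 + (1-p)*9.953462] = 29.939236

Answer: Price = V(0,0) = 29.9392


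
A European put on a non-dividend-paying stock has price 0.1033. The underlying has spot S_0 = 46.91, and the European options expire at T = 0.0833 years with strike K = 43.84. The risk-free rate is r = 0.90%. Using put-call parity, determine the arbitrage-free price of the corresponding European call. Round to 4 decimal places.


Put-call parity: C - P = S_0 * exp(-qT) - K * exp(-rT).
S_0 * exp(-qT) = 46.9100 * 1.00000000 = 46.91000000
K * exp(-rT) = 43.8400 * 0.99925058 = 43.80714547
C = P + S*exp(-qT) - K*exp(-rT)
C = 0.1033 + 46.91000000 - 43.80714547 = 3.2062

Answer: Call price = 3.2062


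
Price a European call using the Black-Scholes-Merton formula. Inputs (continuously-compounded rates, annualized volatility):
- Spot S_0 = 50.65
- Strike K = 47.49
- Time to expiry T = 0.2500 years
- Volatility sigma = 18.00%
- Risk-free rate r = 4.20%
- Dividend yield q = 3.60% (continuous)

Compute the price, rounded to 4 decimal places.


Answer: Price = 3.7928

Derivation:
d1 = (ln(S/K) + (r - q + 0.5*sigma^2) * T) / (sigma * sqrt(T)) = 0.77744520
d2 = d1 - sigma * sqrt(T) = 0.68744520
exp(-rT) = 0.98955493; exp(-qT) = 0.99104038
C = S_0 * exp(-qT) * N(d1) - K * exp(-rT) * N(d2)
N(d1) = 0.78155192; N(d2) = 0.75409889
C = 50.6500 * 0.99104038 * 0.78155192 - 47.4900 * 0.98955493 * 0.75409889 = 3.7928


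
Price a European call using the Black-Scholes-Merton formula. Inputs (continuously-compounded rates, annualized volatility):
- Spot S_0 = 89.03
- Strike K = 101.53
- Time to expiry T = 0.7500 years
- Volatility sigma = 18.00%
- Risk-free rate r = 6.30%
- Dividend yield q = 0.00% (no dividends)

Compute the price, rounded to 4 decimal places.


Answer: Price = 2.6855

Derivation:
d1 = (ln(S/K) + (r - q + 0.5*sigma^2) * T) / (sigma * sqrt(T)) = -0.46175788
d2 = d1 - sigma * sqrt(T) = -0.61764245
exp(-rT) = 0.95384891; exp(-qT) = 1.00000000
C = S_0 * exp(-qT) * N(d1) - K * exp(-rT) * N(d2)
N(d1) = 0.32212748; N(d2) = 0.26840553
C = 89.0300 * 1.00000000 * 0.32212748 - 101.5300 * 0.95384891 * 0.26840553 = 2.6855


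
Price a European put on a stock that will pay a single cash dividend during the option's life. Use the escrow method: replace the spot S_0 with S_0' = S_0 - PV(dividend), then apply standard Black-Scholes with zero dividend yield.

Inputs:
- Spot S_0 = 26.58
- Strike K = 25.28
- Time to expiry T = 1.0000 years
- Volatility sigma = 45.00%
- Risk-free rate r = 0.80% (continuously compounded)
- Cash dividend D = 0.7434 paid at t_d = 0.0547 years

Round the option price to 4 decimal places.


PV(D) = D * exp(-r * t_d) = 0.7434 * 0.99956250 = 0.74307476
S_0' = S_0 - PV(D) = 26.5800 - 0.74307476 = 25.83692524
d1 = (ln(S_0'/K) + (r + sigma^2/2)*T) / (sigma*sqrt(T)) = 0.29120247
d2 = d1 - sigma*sqrt(T) = -0.15879753
exp(-rT) = 0.99203191
N(-d1) = 0.38544824; N(-d2) = 0.56308580
P = K * exp(-rT) * N(-d2) - S_0' * N(-d1) = 25.2800 * 0.99203191 * 0.56308580 - 25.83692524 * 0.38544824 = 4.1626

Answer: Price = 4.1626


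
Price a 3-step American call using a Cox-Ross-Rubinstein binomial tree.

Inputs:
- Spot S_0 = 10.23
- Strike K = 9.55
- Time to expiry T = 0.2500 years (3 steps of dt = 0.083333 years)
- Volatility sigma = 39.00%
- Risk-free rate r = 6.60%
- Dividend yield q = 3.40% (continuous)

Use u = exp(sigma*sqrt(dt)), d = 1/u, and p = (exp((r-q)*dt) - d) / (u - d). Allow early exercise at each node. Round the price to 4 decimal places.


dt = T/N = 0.083333
u = exp(sigma*sqrt(dt)) = 1.119165; d = 1/u = 0.893523
p = (exp((r-q)*dt) - d) / (u - d) = 0.483718
Discount per step: exp(-r*dt) = 0.994515
Stock lattice S(k, i) with i counting down-moves:
  k=0: S(0,0) = 10.2300
  k=1: S(1,0) = 11.4491; S(1,1) = 9.1407
  k=2: S(2,0) = 12.8134; S(2,1) = 10.2300; S(2,2) = 8.1675
  k=3: S(3,0) = 14.3403; S(3,1) = 11.4491; S(3,2) = 9.1407; S(3,3) = 7.2978
Terminal payoffs V(N, i) = max(S_T - K, 0):
  V(3,0) = 4.790310; V(3,1) = 1.899063; V(3,2) = 0.000000; V(3,3) = 0.000000
Backward induction: V(k, i) = exp(-r*dt) * [p * V(k+1, i) + (1-p) * V(k+1, i+1)]; then take max(V_cont, immediate exercise) for American.
  V(2,0) = exp(-r*dt) * [p*4.790310 + (1-p)*1.899063] = 3.279524; exercise = 3.263396; V(2,0) = max -> 3.279524
  V(2,1) = exp(-r*dt) * [p*1.899063 + (1-p)*0.000000] = 0.913572; exercise = 0.680000; V(2,1) = max -> 0.913572
  V(2,2) = exp(-r*dt) * [p*0.000000 + (1-p)*0.000000] = 0.000000; exercise = 0.000000; V(2,2) = max -> 0.000000
  V(1,0) = exp(-r*dt) * [p*3.279524 + (1-p)*0.913572] = 2.046737; exercise = 1.899063; V(1,0) = max -> 2.046737
  V(1,1) = exp(-r*dt) * [p*0.913572 + (1-p)*0.000000] = 0.439487; exercise = 0.000000; V(1,1) = max -> 0.439487
  V(0,0) = exp(-r*dt) * [p*2.046737 + (1-p)*0.439487] = 1.210267; exercise = 0.680000; V(0,0) = max -> 1.210267

Answer: Price = V(0,0) = 1.2103


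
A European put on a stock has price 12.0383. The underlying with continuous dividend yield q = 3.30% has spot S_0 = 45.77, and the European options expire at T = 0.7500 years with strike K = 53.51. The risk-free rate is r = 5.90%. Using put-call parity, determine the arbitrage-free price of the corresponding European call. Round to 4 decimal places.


Answer: Call price = 5.4956

Derivation:
Put-call parity: C - P = S_0 * exp(-qT) - K * exp(-rT).
S_0 * exp(-qT) = 45.7700 * 0.97555377 = 44.65109605
K * exp(-rT) = 53.5100 * 0.95671475 = 51.19380621
C = P + S*exp(-qT) - K*exp(-rT)
C = 12.0383 + 44.65109605 - 51.19380621 = 5.4956


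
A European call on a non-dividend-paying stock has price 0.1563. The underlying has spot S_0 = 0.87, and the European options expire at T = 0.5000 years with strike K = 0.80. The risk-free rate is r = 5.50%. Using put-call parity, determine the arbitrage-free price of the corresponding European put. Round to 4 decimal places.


Answer: Put price = 0.0646

Derivation:
Put-call parity: C - P = S_0 * exp(-qT) - K * exp(-rT).
S_0 * exp(-qT) = 0.8700 * 1.00000000 = 0.87000000
K * exp(-rT) = 0.8000 * 0.97287468 = 0.77829975
P = C - S*exp(-qT) + K*exp(-rT)
P = 0.1563 - 0.87000000 + 0.77829975 = 0.0646


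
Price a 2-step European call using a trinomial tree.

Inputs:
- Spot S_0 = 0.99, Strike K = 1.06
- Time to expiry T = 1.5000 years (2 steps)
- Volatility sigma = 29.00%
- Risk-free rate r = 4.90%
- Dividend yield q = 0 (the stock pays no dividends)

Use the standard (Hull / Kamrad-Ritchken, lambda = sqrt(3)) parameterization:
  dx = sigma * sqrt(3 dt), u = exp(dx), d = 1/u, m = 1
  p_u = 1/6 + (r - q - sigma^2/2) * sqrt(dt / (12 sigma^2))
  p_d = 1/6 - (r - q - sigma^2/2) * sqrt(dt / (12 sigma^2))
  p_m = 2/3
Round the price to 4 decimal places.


dt = T/N = 0.750000; dx = sigma*sqrt(3*dt) = 0.435000
u = exp(dx) = 1.544963; d = 1/u = 0.647265
p_u = 0.172658, p_m = 0.666667, p_d = 0.160675
Discount per step: exp(-r*dt) = 0.963917
Stock lattice S(k, j) with j the centered position index:
  k=0: S(0,+0) = 0.9900
  k=1: S(1,-1) = 0.6408; S(1,+0) = 0.9900; S(1,+1) = 1.5295
  k=2: S(2,-2) = 0.4148; S(2,-1) = 0.6408; S(2,+0) = 0.9900; S(2,+1) = 1.5295; S(2,+2) = 2.3630
Terminal payoffs V(N, j) = max(S_T - K, 0):
  V(2,-2) = 0.000000; V(2,-1) = 0.000000; V(2,+0) = 0.000000; V(2,+1) = 0.469513; V(2,+2) = 1.303042
Backward induction: V(k, j) = exp(-r*dt) * [p_u * V(k+1, j+1) + p_m * V(k+1, j) + p_d * V(k+1, j-1)]
  V(1,-1) = exp(-r*dt) * [p_u*0.000000 + p_m*0.000000 + p_d*0.000000] = 0.000000
  V(1,+0) = exp(-r*dt) * [p_u*0.469513 + p_m*0.000000 + p_d*0.000000] = 0.078140
  V(1,+1) = exp(-r*dt) * [p_u*1.303042 + p_m*0.469513 + p_d*0.000000] = 0.518577
  V(0,+0) = exp(-r*dt) * [p_u*0.518577 + p_m*0.078140 + p_d*0.000000] = 0.136520

Answer: Price = V(0,0) = 0.1365


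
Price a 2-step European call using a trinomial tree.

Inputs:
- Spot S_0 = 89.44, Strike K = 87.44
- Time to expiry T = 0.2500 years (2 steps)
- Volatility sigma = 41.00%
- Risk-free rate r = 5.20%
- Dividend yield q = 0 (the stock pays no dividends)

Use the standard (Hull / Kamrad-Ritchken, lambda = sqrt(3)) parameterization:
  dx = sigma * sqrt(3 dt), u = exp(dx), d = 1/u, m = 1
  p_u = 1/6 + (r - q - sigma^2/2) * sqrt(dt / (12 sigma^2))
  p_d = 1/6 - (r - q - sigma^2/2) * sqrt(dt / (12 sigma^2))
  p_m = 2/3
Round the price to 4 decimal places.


dt = T/N = 0.125000; dx = sigma*sqrt(3*dt) = 0.251073
u = exp(dx) = 1.285404; d = 1/u = 0.777966
p_u = 0.158688, p_m = 0.666667, p_d = 0.174645
Discount per step: exp(-r*dt) = 0.993521
Stock lattice S(k, j) with j the centered position index:
  k=0: S(0,+0) = 89.4400
  k=1: S(1,-1) = 69.5813; S(1,+0) = 89.4400; S(1,+1) = 114.9665
  k=2: S(2,-2) = 54.1318; S(2,-1) = 69.5813; S(2,+0) = 89.4400; S(2,+1) = 114.9665; S(2,+2) = 147.7783
Terminal payoffs V(N, j) = max(S_T - K, 0):
  V(2,-2) = 0.000000; V(2,-1) = 0.000000; V(2,+0) = 2.000000; V(2,+1) = 27.526492; V(2,+2) = 60.338334
Backward induction: V(k, j) = exp(-r*dt) * [p_u * V(k+1, j+1) + p_m * V(k+1, j) + p_d * V(k+1, j-1)]
  V(1,-1) = exp(-r*dt) * [p_u*2.000000 + p_m*0.000000 + p_d*0.000000] = 0.315321
  V(1,+0) = exp(-r*dt) * [p_u*27.526492 + p_m*2.000000 + p_d*0.000000] = 5.664529
  V(1,+1) = exp(-r*dt) * [p_u*60.338334 + p_m*27.526492 + p_d*2.000000] = 28.092085
  V(0,+0) = exp(-r*dt) * [p_u*28.092085 + p_m*5.664529 + p_d*0.315321] = 8.235604

Answer: Price = V(0,0) = 8.2356


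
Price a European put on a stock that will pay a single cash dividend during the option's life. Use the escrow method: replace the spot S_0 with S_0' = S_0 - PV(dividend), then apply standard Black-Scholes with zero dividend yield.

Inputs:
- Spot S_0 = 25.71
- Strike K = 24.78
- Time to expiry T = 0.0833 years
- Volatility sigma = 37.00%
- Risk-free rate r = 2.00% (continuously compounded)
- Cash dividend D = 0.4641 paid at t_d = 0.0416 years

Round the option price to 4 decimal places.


PV(D) = D * exp(-r * t_d) = 0.4641 * 0.99916835 = 0.46371403
S_0' = S_0 - PV(D) = 25.7100 - 0.46371403 = 25.24628597
d1 = (ln(S_0'/K) + (r + sigma^2/2)*T) / (sigma*sqrt(T)) = 0.24356629
d2 = d1 - sigma*sqrt(T) = 0.13677786
exp(-rT) = 0.99833539
N(-d1) = 0.40378337; N(-d2) = 0.44560319
P = K * exp(-rT) * N(-d2) - S_0' * N(-d1) = 24.7800 * 0.99833539 * 0.44560319 - 25.24628597 * 0.40378337 = 0.8296

Answer: Price = 0.8296


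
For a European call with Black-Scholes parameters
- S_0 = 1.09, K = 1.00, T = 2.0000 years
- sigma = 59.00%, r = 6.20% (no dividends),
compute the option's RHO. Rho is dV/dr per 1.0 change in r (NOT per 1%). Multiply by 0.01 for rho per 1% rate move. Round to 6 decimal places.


Answer: Rho = 0.767400

Derivation:
d1 = 0.6690880420; d2 = -0.1652979598
phi(d1) = 0.3189318175; exp(-qT) = 1.0000000000; exp(-rT) = 0.8833798409
N(d2) = 0.4343547323
Rho = K*T*exp(-rT)*N(d2) = 1.0000 * 2.0000 * 0.8833798409 * 0.4343547323 = 0.767400


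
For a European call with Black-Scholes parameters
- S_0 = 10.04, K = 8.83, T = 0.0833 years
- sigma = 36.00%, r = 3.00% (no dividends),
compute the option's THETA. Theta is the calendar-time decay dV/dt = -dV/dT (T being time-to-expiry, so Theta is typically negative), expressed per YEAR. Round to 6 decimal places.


d1 = 1.3119920330; d2 = 1.2080897712
phi(d1) = 0.1687056024; exp(-qT) = 1.0000000000; exp(-rT) = 0.9975041199
Theta = -S*exp(-qT)*phi(d1)*sigma/(2*sqrt(T)) - r*K*exp(-rT)*N(d2) + q*S*exp(-qT)*N(d1)
N(d1) = 0.9052385887; N(d2) = 0.8864936331; sqrt(T) = 0.2886173938
Term 1 = -10.0400 * 1.0000000000 * 0.1687056024 * 0.3600 / (2 * 0.2886173938) = -1.0563630994
Term 2 = -0.0300 * 8.8300 * 0.9975041199 * 0.8864936331 = -0.2342460505
Term 3 = 0 (no dividend yield, q = 0)
Theta = -1.0563630994 + (-0.2342460505) + (0.0000000000) = -1.290609

Answer: Theta = -1.290609


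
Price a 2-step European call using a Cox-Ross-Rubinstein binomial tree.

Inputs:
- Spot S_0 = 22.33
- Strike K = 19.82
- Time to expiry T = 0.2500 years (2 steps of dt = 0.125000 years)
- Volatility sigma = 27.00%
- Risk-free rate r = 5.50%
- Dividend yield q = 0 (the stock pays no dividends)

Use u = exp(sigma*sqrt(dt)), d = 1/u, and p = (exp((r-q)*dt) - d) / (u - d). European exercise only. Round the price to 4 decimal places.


Answer: Price = V(0,0) = 3.1024

Derivation:
dt = T/N = 0.125000
u = exp(sigma*sqrt(dt)) = 1.100164; d = 1/u = 0.908955
p = (exp((r-q)*dt) - d) / (u - d) = 0.512233
Discount per step: exp(-r*dt) = 0.993149
Stock lattice S(k, i) with i counting down-moves:
  k=0: S(0,0) = 22.3300
  k=1: S(1,0) = 24.5667; S(1,1) = 20.2970
  k=2: S(2,0) = 27.0274; S(2,1) = 22.3300; S(2,2) = 18.4490
Terminal payoffs V(N, i) = max(S_T - K, 0):
  V(2,0) = 7.207366; V(2,1) = 2.510000; V(2,2) = 0.000000
Backward induction: V(k, i) = exp(-r*dt) * [p * V(k+1, i) + (1-p) * V(k+1, i+1)].
  V(1,0) = exp(-r*dt) * [p*7.207366 + (1-p)*2.510000] = 4.882461
  V(1,1) = exp(-r*dt) * [p*2.510000 + (1-p)*0.000000] = 1.276895
  V(0,0) = exp(-r*dt) * [p*4.882461 + (1-p)*1.276895] = 3.102381


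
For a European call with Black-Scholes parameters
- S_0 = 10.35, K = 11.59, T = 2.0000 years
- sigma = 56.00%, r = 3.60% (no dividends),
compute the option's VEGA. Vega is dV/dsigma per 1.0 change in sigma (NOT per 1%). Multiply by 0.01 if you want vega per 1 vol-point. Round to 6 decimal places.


Answer: Vega = 5.503858

Derivation:
d1 = 0.3440123260; d2 = -0.4479472689
phi(d1) = 0.3760208167; exp(-qT) = 1.0000000000; exp(-rT) = 0.9305308958
Vega = S * exp(-qT) * phi(d1) * sqrt(T) = 10.3500 * 1.0000000000 * 0.3760208167 * 1.4142135624 = 5.503858


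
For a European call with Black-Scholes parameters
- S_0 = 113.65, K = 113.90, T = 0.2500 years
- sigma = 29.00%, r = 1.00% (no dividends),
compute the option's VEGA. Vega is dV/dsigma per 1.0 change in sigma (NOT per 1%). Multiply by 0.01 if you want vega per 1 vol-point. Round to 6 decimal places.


d1 = 0.0745874472; d2 = -0.0704125528
phi(d1) = 0.3978341071; exp(-qT) = 1.0000000000; exp(-rT) = 0.9975031224
Vega = S * exp(-qT) * phi(d1) * sqrt(T) = 113.6500 * 1.0000000000 * 0.3978341071 * 0.5000000000 = 22.606923

Answer: Vega = 22.606923


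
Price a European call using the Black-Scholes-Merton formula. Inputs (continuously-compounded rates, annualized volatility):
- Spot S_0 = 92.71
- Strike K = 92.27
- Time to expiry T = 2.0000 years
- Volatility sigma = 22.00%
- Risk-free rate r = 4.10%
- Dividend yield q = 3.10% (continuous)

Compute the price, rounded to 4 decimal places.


d1 = (ln(S/K) + (r - q + 0.5*sigma^2) * T) / (sigma * sqrt(T)) = 0.23513640
d2 = d1 - sigma * sqrt(T) = -0.07599058
exp(-rT) = 0.92127196; exp(-qT) = 0.93988289
C = S_0 * exp(-qT) * N(d1) - K * exp(-rT) * N(d2)
N(d1) = 0.59294857; N(d2) = 0.46971330
C = 92.7100 * 0.93988289 * 0.59294857 - 92.2700 * 0.92127196 * 0.46971330 = 11.7392

Answer: Price = 11.7392


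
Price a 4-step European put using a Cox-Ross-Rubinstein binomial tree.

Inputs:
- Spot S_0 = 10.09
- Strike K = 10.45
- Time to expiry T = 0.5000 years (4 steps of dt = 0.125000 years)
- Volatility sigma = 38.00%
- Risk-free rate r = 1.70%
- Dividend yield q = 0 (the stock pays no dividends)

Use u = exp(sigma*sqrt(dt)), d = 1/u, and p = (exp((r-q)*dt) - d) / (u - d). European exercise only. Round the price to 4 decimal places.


Answer: Price = V(0,0) = 1.2259

Derivation:
dt = T/N = 0.125000
u = exp(sigma*sqrt(dt)) = 1.143793; d = 1/u = 0.874284
p = (exp((r-q)*dt) - d) / (u - d) = 0.474356
Discount per step: exp(-r*dt) = 0.997877
Stock lattice S(k, i) with i counting down-moves:
  k=0: S(0,0) = 10.0900
  k=1: S(1,0) = 11.5409; S(1,1) = 8.8215
  k=2: S(2,0) = 13.2004; S(2,1) = 10.0900; S(2,2) = 7.7125
  k=3: S(3,0) = 15.0985; S(3,1) = 11.5409; S(3,2) = 8.8215; S(3,3) = 6.7429
  k=4: S(4,0) = 17.2696; S(4,1) = 13.2004; S(4,2) = 10.0900; S(4,3) = 7.7125; S(4,4) = 5.8952
Terminal payoffs V(N, i) = max(K - S_T, 0):
  V(4,0) = 0.000000; V(4,1) = 0.000000; V(4,2) = 0.360000; V(4,3) = 2.737486; V(4,4) = 4.554769
Backward induction: V(k, i) = exp(-r*dt) * [p * V(k+1, i) + (1-p) * V(k+1, i+1)].
  V(3,0) = exp(-r*dt) * [p*0.000000 + (1-p)*0.000000] = 0.000000
  V(3,1) = exp(-r*dt) * [p*0.000000 + (1-p)*0.360000] = 0.188830
  V(3,2) = exp(-r*dt) * [p*0.360000 + (1-p)*2.737486] = 1.606294
  V(3,3) = exp(-r*dt) * [p*2.737486 + (1-p)*4.554769] = 3.684891
  V(2,0) = exp(-r*dt) * [p*0.000000 + (1-p)*0.188830] = 0.099047
  V(2,1) = exp(-r*dt) * [p*0.188830 + (1-p)*1.606294] = 0.931929
  V(2,2) = exp(-r*dt) * [p*1.606294 + (1-p)*3.684891] = 2.693167
  V(1,0) = exp(-r*dt) * [p*0.099047 + (1-p)*0.931929] = 0.535707
  V(1,1) = exp(-r*dt) * [p*0.931929 + (1-p)*2.693167] = 1.853770
  V(0,0) = exp(-r*dt) * [p*0.535707 + (1-p)*1.853770] = 1.225931


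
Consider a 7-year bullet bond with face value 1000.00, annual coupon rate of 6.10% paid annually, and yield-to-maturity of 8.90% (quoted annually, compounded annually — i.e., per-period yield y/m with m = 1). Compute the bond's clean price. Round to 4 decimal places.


Answer: Price = 858.6032

Derivation:
Coupon per period c = face * coupon_rate / m = 61.000000
Periods per year m = 1; per-period yield y/m = 0.089000
Number of cashflows N = 7
Cashflows (t years, CF_t, discount factor 1/(1+y/m)^(m*t), PV):
  t = 1.0000: CF_t = 61.000000, DF = 0.918274, PV = 56.014692
  t = 2.0000: CF_t = 61.000000, DF = 0.843226, PV = 51.436816
  t = 3.0000: CF_t = 61.000000, DF = 0.774313, PV = 47.233072
  t = 4.0000: CF_t = 61.000000, DF = 0.711031, PV = 43.372886
  t = 5.0000: CF_t = 61.000000, DF = 0.652921, PV = 39.828178
  t = 6.0000: CF_t = 61.000000, DF = 0.599560, PV = 36.573166
  t = 7.0000: CF_t = 1061.000000, DF = 0.550560, PV = 584.144411
Price P = sum_t PV_t = 858.603220


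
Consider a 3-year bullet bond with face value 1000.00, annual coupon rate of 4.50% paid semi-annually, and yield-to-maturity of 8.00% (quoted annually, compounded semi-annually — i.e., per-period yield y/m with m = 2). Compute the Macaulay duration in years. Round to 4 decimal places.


Answer: Macaulay duration = 2.8303 years

Derivation:
Coupon per period c = face * coupon_rate / m = 22.500000
Periods per year m = 2; per-period yield y/m = 0.040000
Number of cashflows N = 6
Cashflows (t years, CF_t, discount factor 1/(1+y/m)^(m*t), PV):
  t = 0.5000: CF_t = 22.500000, DF = 0.961538, PV = 21.634615
  t = 1.0000: CF_t = 22.500000, DF = 0.924556, PV = 20.802515
  t = 1.5000: CF_t = 22.500000, DF = 0.888996, PV = 20.002418
  t = 2.0000: CF_t = 22.500000, DF = 0.854804, PV = 19.233094
  t = 2.5000: CF_t = 22.500000, DF = 0.821927, PV = 18.493360
  t = 3.0000: CF_t = 1022.500000, DF = 0.790315, PV = 808.096603
Price P = sum_t PV_t = 908.262605
Macaulay numerator sum_t t * PV_t:
  t * PV_t at t = 0.5000: 10.817308
  t * PV_t at t = 1.0000: 20.802515
  t * PV_t at t = 1.5000: 30.003627
  t * PV_t at t = 2.0000: 38.466189
  t * PV_t at t = 2.5000: 46.233400
  t * PV_t at t = 3.0000: 2424.289808
Macaulay duration D = (sum_t t * PV_t) / P = 2570.612846 / 908.262605 = 2.830253


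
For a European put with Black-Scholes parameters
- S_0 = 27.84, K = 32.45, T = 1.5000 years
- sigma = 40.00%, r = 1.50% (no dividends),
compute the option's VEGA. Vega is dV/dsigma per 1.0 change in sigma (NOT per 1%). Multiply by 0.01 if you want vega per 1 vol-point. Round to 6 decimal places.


Answer: Vega = 13.599434

Derivation:
d1 = -0.0218955962; d2 = -0.5117935448
phi(d1) = 0.3988466620; exp(-qT) = 1.0000000000; exp(-rT) = 0.9777512372
Vega = S * exp(-qT) * phi(d1) * sqrt(T) = 27.8400 * 1.0000000000 * 0.3988466620 * 1.2247448714 = 13.599434


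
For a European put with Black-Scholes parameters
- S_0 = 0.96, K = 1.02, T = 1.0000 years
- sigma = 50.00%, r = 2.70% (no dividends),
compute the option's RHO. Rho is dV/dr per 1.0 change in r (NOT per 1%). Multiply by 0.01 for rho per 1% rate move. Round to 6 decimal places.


Answer: Rho = -0.619994

Derivation:
d1 = 0.1827507564; d2 = -0.3172492436
phi(d1) = 0.3923356904; exp(-qT) = 1.0000000000; exp(-rT) = 0.9733612415
N(-d2) = 0.6244727564
Rho = -K*T*exp(-rT)*N(-d2) = -1.0200 * 1.0000 * 0.9733612415 * 0.6244727564 = -0.619994


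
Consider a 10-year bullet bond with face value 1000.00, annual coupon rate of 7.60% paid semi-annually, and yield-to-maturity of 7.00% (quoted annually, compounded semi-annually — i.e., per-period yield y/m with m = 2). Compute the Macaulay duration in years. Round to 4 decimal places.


Answer: Macaulay duration = 7.2456 years

Derivation:
Coupon per period c = face * coupon_rate / m = 38.000000
Periods per year m = 2; per-period yield y/m = 0.035000
Number of cashflows N = 20
Cashflows (t years, CF_t, discount factor 1/(1+y/m)^(m*t), PV):
  t = 0.5000: CF_t = 38.000000, DF = 0.966184, PV = 36.714976
  t = 1.0000: CF_t = 38.000000, DF = 0.933511, PV = 35.473407
  t = 1.5000: CF_t = 38.000000, DF = 0.901943, PV = 34.273823
  t = 2.0000: CF_t = 38.000000, DF = 0.871442, PV = 33.114805
  t = 2.5000: CF_t = 38.000000, DF = 0.841973, PV = 31.994980
  t = 3.0000: CF_t = 38.000000, DF = 0.813501, PV = 30.913024
  t = 3.5000: CF_t = 38.000000, DF = 0.785991, PV = 29.867657
  t = 4.0000: CF_t = 38.000000, DF = 0.759412, PV = 28.857639
  t = 4.5000: CF_t = 38.000000, DF = 0.733731, PV = 27.881777
  t = 5.0000: CF_t = 38.000000, DF = 0.708919, PV = 26.938915
  t = 5.5000: CF_t = 38.000000, DF = 0.684946, PV = 26.027937
  t = 6.0000: CF_t = 38.000000, DF = 0.661783, PV = 25.147765
  t = 6.5000: CF_t = 38.000000, DF = 0.639404, PV = 24.297358
  t = 7.0000: CF_t = 38.000000, DF = 0.617782, PV = 23.475708
  t = 7.5000: CF_t = 38.000000, DF = 0.596891, PV = 22.681844
  t = 8.0000: CF_t = 38.000000, DF = 0.576706, PV = 21.914825
  t = 8.5000: CF_t = 38.000000, DF = 0.557204, PV = 21.173744
  t = 9.0000: CF_t = 38.000000, DF = 0.538361, PV = 20.457723
  t = 9.5000: CF_t = 38.000000, DF = 0.520156, PV = 19.765916
  t = 10.0000: CF_t = 1038.000000, DF = 0.502566, PV = 521.663388
Price P = sum_t PV_t = 1042.637210
Macaulay numerator sum_t t * PV_t:
  t * PV_t at t = 0.5000: 18.357488
  t * PV_t at t = 1.0000: 35.473407
  t * PV_t at t = 1.5000: 51.410734
  t * PV_t at t = 2.0000: 66.229609
  t * PV_t at t = 2.5000: 79.987451
  t * PV_t at t = 3.0000: 92.739073
  t * PV_t at t = 3.5000: 104.536798
  t * PV_t at t = 4.0000: 115.430557
  t * PV_t at t = 4.5000: 125.467996
  t * PV_t at t = 5.0000: 134.694575
  t * PV_t at t = 5.5000: 143.153654
  t * PV_t at t = 6.0000: 150.886592
  t * PV_t at t = 6.5000: 157.932826
  t * PV_t at t = 7.0000: 164.329956
  t * PV_t at t = 7.5000: 170.113826
  t * PV_t at t = 8.0000: 175.318597
  t * PV_t at t = 8.5000: 179.976821
  t * PV_t at t = 9.0000: 184.119510
  t * PV_t at t = 9.5000: 187.776204
  t * PV_t at t = 10.0000: 5216.633880
Macaulay duration D = (sum_t t * PV_t) / P = 7554.569554 / 1042.637210 = 7.245636
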